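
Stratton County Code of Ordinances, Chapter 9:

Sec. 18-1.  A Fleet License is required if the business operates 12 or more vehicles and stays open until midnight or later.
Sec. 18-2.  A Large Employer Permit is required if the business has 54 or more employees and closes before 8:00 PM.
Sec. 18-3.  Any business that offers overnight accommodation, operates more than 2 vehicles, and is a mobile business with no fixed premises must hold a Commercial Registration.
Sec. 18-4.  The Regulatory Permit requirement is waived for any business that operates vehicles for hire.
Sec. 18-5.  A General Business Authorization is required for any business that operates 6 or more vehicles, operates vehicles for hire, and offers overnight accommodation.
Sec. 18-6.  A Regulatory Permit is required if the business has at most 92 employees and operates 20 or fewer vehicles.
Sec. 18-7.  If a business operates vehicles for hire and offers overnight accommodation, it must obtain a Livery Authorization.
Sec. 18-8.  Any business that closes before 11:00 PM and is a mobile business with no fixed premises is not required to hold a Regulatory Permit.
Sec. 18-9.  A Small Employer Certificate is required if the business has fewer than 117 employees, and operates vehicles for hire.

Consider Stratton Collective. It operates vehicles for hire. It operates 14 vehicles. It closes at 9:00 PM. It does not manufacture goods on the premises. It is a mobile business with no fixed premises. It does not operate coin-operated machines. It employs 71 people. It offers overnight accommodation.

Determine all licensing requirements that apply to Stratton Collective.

Sec. 18-1. vehicles 14 ≥ 12; closes 9:00 PM, at/before midnight → Fleet License not required.
Sec. 18-2. employees 71 ≥ 54; closes 9:00 PM, after 8:00 PM → Large Employer Permit not required.
Sec. 18-3. offers overnight accommodation; vehicles 14 > 2; is a mobile business with no fixed premises → Commercial Registration required.
Sec. 18-4. operates vehicles for hire → exempt from Regulatory Permit.
Sec. 18-5. vehicles 14 ≥ 6; operates vehicles for hire; offers overnight accommodation → General Business Authorization required.
Sec. 18-6. employees 71 ≤ 92; vehicles 14 ≤ 20 → Regulatory Permit required.
Sec. 18-7. operates vehicles for hire; offers overnight accommodation → Livery Authorization required.
Sec. 18-8. closes 9:00 PM, at/before 11:00 PM; is a mobile business with no fixed premises → exempt from Regulatory Permit.
Sec. 18-9. employees 71 < 117; operates vehicles for hire → Small Employer Certificate required.

Commercial Registration, General Business Authorization, Livery Authorization, Small Employer Certificate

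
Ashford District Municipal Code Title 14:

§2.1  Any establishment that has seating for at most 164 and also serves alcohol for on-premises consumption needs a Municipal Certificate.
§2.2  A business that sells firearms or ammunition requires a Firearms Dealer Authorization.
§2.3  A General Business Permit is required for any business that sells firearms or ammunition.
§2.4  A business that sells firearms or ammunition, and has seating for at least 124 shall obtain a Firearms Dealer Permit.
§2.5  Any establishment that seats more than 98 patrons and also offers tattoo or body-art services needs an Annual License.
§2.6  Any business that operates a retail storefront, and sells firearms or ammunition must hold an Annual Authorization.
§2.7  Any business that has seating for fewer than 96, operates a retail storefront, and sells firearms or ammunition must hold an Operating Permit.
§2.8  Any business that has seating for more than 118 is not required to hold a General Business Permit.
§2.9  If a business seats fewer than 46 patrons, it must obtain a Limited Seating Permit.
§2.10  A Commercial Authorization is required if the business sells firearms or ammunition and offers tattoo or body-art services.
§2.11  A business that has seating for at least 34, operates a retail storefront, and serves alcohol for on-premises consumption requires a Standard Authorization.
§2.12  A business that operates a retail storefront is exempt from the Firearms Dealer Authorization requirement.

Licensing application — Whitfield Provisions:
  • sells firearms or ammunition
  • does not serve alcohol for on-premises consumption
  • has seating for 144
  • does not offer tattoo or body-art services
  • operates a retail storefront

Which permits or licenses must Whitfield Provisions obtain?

§2.1 seating 144 ≤ 164; does not serve alcohol for on-premises consumption → Municipal Certificate not required.
§2.2 sells firearms or ammunition → Firearms Dealer Authorization required.
§2.3 sells firearms or ammunition → General Business Permit required.
§2.4 sells firearms or ammunition; seating 144 ≥ 124 → Firearms Dealer Permit required.
§2.5 seating 144 > 98; does not offer tattoo or body-art services → Annual License not required.
§2.6 operates a retail storefront; sells firearms or ammunition → Annual Authorization required.
§2.7 seating 144 ≥ 96; operates a retail storefront; sells firearms or ammunition → Operating Permit not required.
§2.8 seating 144 > 118 → exempt from General Business Permit.
§2.9 seating 144 ≥ 46 → Limited Seating Permit not required.
§2.10 sells firearms or ammunition; does not offer tattoo or body-art services → Commercial Authorization not required.
§2.11 seating 144 ≥ 34; operates a retail storefront; does not serve alcohol for on-premises consumption → Standard Authorization not required.
§2.12 operates a retail storefront → exempt from Firearms Dealer Authorization.

Annual Authorization, Firearms Dealer Permit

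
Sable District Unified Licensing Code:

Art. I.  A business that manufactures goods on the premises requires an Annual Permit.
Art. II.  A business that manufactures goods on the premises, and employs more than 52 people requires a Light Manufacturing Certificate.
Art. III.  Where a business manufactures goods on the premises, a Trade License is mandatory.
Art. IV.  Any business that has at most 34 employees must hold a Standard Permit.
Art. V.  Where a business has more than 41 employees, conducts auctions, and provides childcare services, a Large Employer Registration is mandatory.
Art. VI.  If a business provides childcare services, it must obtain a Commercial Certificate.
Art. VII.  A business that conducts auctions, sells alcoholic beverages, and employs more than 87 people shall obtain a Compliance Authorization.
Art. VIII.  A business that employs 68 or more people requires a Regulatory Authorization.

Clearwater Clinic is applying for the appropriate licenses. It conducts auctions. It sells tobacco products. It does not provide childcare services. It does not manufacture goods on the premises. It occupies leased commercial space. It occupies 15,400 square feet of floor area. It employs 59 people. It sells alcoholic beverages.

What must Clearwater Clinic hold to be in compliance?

Art. I. does not manufacture goods on the premises → Annual Permit not required.
Art. II. does not manufacture goods on the premises; employees 59 > 52 → Light Manufacturing Certificate not required.
Art. III. does not manufacture goods on the premises → Trade License not required.
Art. IV. employees 59 > 34 → Standard Permit not required.
Art. V. employees 59 > 41; conducts auctions; does not provide childcare services → Large Employer Registration not required.
Art. VI. does not provide childcare services → Commercial Certificate not required.
Art. VII. conducts auctions; sells alcoholic beverages; employees 59 ≤ 87 → Compliance Authorization not required.
Art. VIII. employees 59 < 68 → Regulatory Authorization not required.

None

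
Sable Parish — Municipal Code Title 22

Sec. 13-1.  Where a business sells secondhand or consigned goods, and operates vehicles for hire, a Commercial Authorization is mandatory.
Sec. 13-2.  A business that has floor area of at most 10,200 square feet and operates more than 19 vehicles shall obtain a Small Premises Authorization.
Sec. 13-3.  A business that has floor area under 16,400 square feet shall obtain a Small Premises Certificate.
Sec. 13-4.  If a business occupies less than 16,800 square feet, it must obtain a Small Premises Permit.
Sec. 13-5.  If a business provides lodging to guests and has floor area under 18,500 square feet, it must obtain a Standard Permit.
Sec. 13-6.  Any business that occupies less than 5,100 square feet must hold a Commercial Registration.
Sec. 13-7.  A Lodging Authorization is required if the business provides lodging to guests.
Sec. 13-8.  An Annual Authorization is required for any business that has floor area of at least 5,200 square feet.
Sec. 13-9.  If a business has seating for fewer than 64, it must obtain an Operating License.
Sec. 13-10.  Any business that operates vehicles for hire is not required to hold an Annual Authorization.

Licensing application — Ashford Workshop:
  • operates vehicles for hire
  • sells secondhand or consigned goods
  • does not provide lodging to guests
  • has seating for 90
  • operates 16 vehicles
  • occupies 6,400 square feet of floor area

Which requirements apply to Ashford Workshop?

Commercial Authorization, Small Premises Certificate, Small Premises Permit

Sec. 13-1. sells secondhand or consigned goods; operates vehicles for hire → Commercial Authorization required.
Sec. 13-2. floor area 6,400 square feet ≤ 10,200 square feet; vehicles 16 ≤ 19 → Small Premises Authorization not required.
Sec. 13-3. floor area 6,400 square feet < 16,400 square feet → Small Premises Certificate required.
Sec. 13-4. floor area 6,400 square feet < 16,800 square feet → Small Premises Permit required.
Sec. 13-5. does not provide lodging to guests; floor area 6,400 square feet < 18,500 square feet → Standard Permit not required.
Sec. 13-6. floor area 6,400 square feet ≥ 5,100 square feet → Commercial Registration not required.
Sec. 13-7. does not provide lodging to guests → Lodging Authorization not required.
Sec. 13-8. floor area 6,400 square feet ≥ 5,200 square feet → Annual Authorization required.
Sec. 13-9. seating 90 ≥ 64 → Operating License not required.
Sec. 13-10. operates vehicles for hire → exempt from Annual Authorization.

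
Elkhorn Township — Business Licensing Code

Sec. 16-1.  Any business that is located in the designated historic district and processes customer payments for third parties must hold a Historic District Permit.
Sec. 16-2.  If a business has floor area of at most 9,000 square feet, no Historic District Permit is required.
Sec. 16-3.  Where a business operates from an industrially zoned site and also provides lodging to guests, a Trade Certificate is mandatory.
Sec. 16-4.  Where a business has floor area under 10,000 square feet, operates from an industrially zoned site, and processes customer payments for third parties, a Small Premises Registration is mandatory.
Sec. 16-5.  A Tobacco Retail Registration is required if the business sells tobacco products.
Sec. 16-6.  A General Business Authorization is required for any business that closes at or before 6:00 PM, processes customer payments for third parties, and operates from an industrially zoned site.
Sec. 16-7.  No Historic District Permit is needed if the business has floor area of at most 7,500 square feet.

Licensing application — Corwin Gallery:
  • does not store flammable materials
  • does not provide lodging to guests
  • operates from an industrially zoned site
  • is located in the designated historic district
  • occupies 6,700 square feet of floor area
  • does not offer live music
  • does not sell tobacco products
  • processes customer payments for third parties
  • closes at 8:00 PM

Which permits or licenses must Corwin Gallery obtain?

Small Premises Registration

Sec. 16-1. is located in the designated historic district; processes customer payments for third parties → Historic District Permit required.
Sec. 16-2. floor area 6,700 square feet ≤ 9,000 square feet → exempt from Historic District Permit.
Sec. 16-3. operates from an industrially zoned site; does not provide lodging to guests → Trade Certificate not required.
Sec. 16-4. floor area 6,700 square feet < 10,000 square feet; operates from an industrially zoned site; processes customer payments for third parties → Small Premises Registration required.
Sec. 16-5. does not sell tobacco products → Tobacco Retail Registration not required.
Sec. 16-6. closes 8:00 PM, after 6:00 PM; processes customer payments for third parties; operates from an industrially zoned site → General Business Authorization not required.
Sec. 16-7. floor area 6,700 square feet ≤ 7,500 square feet → exempt from Historic District Permit.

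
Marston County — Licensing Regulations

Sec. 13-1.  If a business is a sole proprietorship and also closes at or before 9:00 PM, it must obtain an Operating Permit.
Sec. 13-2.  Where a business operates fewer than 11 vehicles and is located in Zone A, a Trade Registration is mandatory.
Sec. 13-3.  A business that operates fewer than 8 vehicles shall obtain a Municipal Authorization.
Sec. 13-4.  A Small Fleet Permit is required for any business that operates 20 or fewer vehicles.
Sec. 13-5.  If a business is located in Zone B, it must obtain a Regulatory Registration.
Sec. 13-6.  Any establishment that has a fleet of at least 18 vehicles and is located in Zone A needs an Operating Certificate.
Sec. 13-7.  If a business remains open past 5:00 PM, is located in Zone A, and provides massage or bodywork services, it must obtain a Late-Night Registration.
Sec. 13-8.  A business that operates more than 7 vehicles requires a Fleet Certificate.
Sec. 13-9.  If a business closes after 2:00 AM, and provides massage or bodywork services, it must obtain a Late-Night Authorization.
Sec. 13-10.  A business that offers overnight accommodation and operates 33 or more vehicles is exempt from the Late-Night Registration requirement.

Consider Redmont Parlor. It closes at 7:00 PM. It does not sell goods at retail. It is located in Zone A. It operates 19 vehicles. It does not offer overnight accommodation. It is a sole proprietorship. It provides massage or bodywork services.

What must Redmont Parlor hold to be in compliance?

Sec. 13-1. is a sole proprietorship; closes 7:00 PM, at/before 9:00 PM → Operating Permit required.
Sec. 13-2. vehicles 19 ≥ 11; is located in Zone A → Trade Registration not required.
Sec. 13-3. vehicles 19 ≥ 8 → Municipal Authorization not required.
Sec. 13-4. vehicles 19 ≤ 20 → Small Fleet Permit required.
Sec. 13-5. is located in Zone A (not: is located in Zone B) → Regulatory Registration not required.
Sec. 13-6. vehicles 19 ≥ 18; is located in Zone A → Operating Certificate required.
Sec. 13-7. closes 7:00 PM, after 5:00 PM; is located in Zone A; provides massage or bodywork services → Late-Night Registration required.
Sec. 13-8. vehicles 19 > 7 → Fleet Certificate required.
Sec. 13-9. closes 7:00 PM, at/before 2:00 AM; provides massage or bodywork services → Late-Night Authorization not required.
Sec. 13-10. does not offer overnight accommodation; vehicles 19 < 33 → Late-Night Registration exemption does not apply.

Fleet Certificate, Late-Night Registration, Operating Certificate, Operating Permit, Small Fleet Permit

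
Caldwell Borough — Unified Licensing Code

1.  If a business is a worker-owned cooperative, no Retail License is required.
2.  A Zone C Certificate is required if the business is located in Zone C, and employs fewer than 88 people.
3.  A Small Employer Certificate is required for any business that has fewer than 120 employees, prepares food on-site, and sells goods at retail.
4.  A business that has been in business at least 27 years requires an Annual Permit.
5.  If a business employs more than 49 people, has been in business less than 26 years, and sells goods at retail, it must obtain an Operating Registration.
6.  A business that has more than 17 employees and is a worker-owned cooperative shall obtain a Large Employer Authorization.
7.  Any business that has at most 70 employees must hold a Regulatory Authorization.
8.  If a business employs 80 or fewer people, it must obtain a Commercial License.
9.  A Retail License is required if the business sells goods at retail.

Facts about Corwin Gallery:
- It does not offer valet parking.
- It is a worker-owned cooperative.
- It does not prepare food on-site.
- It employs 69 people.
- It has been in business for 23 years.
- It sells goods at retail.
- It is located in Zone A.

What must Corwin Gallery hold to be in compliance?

1. is a worker-owned cooperative → exempt from Retail License.
2. is located in Zone A (not: is located in Zone C); employees 69 < 88 → Zone C Certificate not required.
3. employees 69 < 120; does not prepare food on-site; sells goods at retail → Small Employer Certificate not required.
4. years in business 23 < 27 → Annual Permit not required.
5. employees 69 > 49; years in business 23 < 26; sells goods at retail → Operating Registration required.
6. employees 69 > 17; is a worker-owned cooperative → Large Employer Authorization required.
7. employees 69 ≤ 70 → Regulatory Authorization required.
8. employees 69 ≤ 80 → Commercial License required.
9. sells goods at retail → Retail License required.

Commercial License, Large Employer Authorization, Operating Registration, Regulatory Authorization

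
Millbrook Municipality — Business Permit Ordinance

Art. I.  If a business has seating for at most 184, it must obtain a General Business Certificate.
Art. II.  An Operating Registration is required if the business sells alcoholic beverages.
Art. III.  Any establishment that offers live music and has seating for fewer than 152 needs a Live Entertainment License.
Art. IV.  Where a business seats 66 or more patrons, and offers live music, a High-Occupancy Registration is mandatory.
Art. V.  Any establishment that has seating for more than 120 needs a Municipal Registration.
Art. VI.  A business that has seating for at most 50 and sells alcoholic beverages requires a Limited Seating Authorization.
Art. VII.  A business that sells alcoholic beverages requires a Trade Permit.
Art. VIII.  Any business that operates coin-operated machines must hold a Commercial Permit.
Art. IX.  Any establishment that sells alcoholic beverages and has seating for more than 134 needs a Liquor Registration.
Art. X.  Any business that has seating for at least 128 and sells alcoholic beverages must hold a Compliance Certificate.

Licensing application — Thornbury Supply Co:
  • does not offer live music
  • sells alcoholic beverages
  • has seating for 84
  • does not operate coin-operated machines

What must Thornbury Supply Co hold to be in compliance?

General Business Certificate, Operating Registration, Trade Permit

Art. I. seating 84 ≤ 184 → General Business Certificate required.
Art. II. sells alcoholic beverages → Operating Registration required.
Art. III. does not offer live music; seating 84 < 152 → Live Entertainment License not required.
Art. IV. seating 84 ≥ 66; does not offer live music → High-Occupancy Registration not required.
Art. V. seating 84 ≤ 120 → Municipal Registration not required.
Art. VI. seating 84 > 50; sells alcoholic beverages → Limited Seating Authorization not required.
Art. VII. sells alcoholic beverages → Trade Permit required.
Art. VIII. does not operate coin-operated machines → Commercial Permit not required.
Art. IX. sells alcoholic beverages; seating 84 ≤ 134 → Liquor Registration not required.
Art. X. seating 84 < 128; sells alcoholic beverages → Compliance Certificate not required.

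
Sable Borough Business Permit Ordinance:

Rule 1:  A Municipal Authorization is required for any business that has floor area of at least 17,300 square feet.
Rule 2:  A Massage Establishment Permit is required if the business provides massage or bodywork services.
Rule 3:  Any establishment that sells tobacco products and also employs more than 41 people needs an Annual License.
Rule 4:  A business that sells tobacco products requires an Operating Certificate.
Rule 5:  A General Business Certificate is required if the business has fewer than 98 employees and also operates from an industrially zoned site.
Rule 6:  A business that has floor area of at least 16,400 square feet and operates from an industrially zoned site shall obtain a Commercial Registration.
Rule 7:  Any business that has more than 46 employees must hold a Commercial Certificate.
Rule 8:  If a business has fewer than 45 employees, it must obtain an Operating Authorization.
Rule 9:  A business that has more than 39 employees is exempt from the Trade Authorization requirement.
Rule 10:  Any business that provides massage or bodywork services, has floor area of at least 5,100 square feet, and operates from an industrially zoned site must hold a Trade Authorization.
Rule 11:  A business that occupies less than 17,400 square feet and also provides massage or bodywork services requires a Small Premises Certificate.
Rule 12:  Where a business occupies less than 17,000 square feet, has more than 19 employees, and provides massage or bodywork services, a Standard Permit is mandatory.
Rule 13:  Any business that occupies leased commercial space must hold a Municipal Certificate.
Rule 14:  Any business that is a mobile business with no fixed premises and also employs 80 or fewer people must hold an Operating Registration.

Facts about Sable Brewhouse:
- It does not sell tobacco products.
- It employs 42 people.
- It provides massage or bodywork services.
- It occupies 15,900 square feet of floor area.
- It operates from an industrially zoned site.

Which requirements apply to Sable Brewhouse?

Rule 1: floor area 15,900 square feet < 17,300 square feet → Municipal Authorization not required.
Rule 2: provides massage or bodywork services → Massage Establishment Permit required.
Rule 3: does not sell tobacco products; employees 42 > 41 → Annual License not required.
Rule 4: does not sell tobacco products → Operating Certificate not required.
Rule 5: employees 42 < 98; operates from an industrially zoned site → General Business Certificate required.
Rule 6: floor area 15,900 square feet < 16,400 square feet; operates from an industrially zoned site → Commercial Registration not required.
Rule 7: employees 42 ≤ 46 → Commercial Certificate not required.
Rule 8: employees 42 < 45 → Operating Authorization required.
Rule 9: employees 42 > 39 → exempt from Trade Authorization.
Rule 10: provides massage or bodywork services; floor area 15,900 square feet ≥ 5,100 square feet; operates from an industrially zoned site → Trade Authorization required.
Rule 11: floor area 15,900 square feet < 17,400 square feet; provides massage or bodywork services → Small Premises Certificate required.
Rule 12: floor area 15,900 square feet < 17,000 square feet; employees 42 > 19; provides massage or bodywork services → Standard Permit required.
Rule 13: operates from an industrially zoned site (not: occupies leased commercial space) → Municipal Certificate not required.
Rule 14: operates from an industrially zoned site (not: is a mobile business with no fixed premises); employees 42 ≤ 80 → Operating Registration not required.

General Business Certificate, Massage Establishment Permit, Operating Authorization, Small Premises Certificate, Standard Permit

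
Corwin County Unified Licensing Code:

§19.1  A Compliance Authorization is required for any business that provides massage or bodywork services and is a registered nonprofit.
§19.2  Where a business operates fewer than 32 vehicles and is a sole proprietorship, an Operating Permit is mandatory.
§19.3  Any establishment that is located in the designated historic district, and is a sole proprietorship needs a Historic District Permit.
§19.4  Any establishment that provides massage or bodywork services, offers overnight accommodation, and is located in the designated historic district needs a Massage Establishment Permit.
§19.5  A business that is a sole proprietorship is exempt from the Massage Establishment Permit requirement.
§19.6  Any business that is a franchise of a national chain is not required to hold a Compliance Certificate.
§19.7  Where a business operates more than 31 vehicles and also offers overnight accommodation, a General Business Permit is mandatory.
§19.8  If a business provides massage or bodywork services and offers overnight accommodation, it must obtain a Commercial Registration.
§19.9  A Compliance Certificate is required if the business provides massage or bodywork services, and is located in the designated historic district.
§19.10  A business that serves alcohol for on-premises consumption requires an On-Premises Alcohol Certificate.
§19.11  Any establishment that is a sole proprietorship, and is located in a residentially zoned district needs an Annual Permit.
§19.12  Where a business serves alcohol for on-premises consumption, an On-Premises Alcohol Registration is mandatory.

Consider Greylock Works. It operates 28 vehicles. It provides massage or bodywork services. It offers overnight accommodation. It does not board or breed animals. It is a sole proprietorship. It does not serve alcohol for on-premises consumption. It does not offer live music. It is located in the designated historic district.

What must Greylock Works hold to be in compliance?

Commercial Registration, Compliance Certificate, Historic District Permit, Operating Permit

§19.1 provides massage or bodywork services; is a sole proprietorship (not: is a registered nonprofit) → Compliance Authorization not required.
§19.2 vehicles 28 < 32; is a sole proprietorship → Operating Permit required.
§19.3 is located in the designated historic district; is a sole proprietorship → Historic District Permit required.
§19.4 provides massage or bodywork services; offers overnight accommodation; is located in the designated historic district → Massage Establishment Permit required.
§19.5 is a sole proprietorship → exempt from Massage Establishment Permit.
§19.6 is a sole proprietorship (not: is a franchise of a national chain) → Compliance Certificate exemption does not apply.
§19.7 vehicles 28 ≤ 31; offers overnight accommodation → General Business Permit not required.
§19.8 provides massage or bodywork services; offers overnight accommodation → Commercial Registration required.
§19.9 provides massage or bodywork services; is located in the designated historic district → Compliance Certificate required.
§19.10 does not serve alcohol for on-premises consumption → On-Premises Alcohol Certificate not required.
§19.11 is a sole proprietorship; is located in the designated historic district (not: is located in a residentially zoned district) → Annual Permit not required.
§19.12 does not serve alcohol for on-premises consumption → On-Premises Alcohol Registration not required.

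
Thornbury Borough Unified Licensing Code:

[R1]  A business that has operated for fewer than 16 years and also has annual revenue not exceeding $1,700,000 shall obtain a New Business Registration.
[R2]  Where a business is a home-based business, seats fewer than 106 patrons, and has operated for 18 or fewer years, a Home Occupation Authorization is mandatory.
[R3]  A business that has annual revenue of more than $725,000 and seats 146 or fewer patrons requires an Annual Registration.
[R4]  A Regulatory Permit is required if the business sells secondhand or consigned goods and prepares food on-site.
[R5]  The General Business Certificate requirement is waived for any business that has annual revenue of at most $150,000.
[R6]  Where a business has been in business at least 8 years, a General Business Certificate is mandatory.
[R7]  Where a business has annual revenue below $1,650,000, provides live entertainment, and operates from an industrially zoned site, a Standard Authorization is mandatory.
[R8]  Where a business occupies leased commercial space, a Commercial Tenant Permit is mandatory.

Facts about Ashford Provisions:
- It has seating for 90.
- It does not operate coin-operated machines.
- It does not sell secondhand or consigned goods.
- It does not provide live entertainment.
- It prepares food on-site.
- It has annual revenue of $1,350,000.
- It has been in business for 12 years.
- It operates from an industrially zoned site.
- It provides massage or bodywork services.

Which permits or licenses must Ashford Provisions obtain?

Annual Registration, General Business Certificate, New Business Registration

[R1] years in business 12 < 16; revenue $1,350,000 ≤ $1,700,000 → New Business Registration required.
[R2] operates from an industrially zoned site (not: is a home-based business); seating 90 < 106; years in business 12 ≤ 18 → Home Occupation Authorization not required.
[R3] revenue $1,350,000 > $725,000; seating 90 ≤ 146 → Annual Registration required.
[R4] does not sell secondhand or consigned goods; prepares food on-site → Regulatory Permit not required.
[R5] revenue $1,350,000 > $150,000 → General Business Certificate exemption does not apply.
[R6] years in business 12 ≥ 8 → General Business Certificate required.
[R7] revenue $1,350,000 < $1,650,000; does not provide live entertainment; operates from an industrially zoned site → Standard Authorization not required.
[R8] operates from an industrially zoned site (not: occupies leased commercial space) → Commercial Tenant Permit not required.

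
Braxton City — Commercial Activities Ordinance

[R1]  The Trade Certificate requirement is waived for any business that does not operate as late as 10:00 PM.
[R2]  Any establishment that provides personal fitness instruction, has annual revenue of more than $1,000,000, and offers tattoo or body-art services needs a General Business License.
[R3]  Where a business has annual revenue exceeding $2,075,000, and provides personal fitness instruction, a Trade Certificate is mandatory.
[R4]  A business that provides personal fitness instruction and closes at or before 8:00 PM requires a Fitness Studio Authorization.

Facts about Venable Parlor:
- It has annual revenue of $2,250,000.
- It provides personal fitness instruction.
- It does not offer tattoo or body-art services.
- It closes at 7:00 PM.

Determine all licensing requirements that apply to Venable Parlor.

Fitness Studio Authorization

[R1] closes 7:00 PM, at/before 10:00 PM → exempt from Trade Certificate.
[R2] provides personal fitness instruction; revenue $2,250,000 > $1,000,000; does not offer tattoo or body-art services → General Business License not required.
[R3] revenue $2,250,000 > $2,075,000; provides personal fitness instruction → Trade Certificate required.
[R4] provides personal fitness instruction; closes 7:00 PM, at/before 8:00 PM → Fitness Studio Authorization required.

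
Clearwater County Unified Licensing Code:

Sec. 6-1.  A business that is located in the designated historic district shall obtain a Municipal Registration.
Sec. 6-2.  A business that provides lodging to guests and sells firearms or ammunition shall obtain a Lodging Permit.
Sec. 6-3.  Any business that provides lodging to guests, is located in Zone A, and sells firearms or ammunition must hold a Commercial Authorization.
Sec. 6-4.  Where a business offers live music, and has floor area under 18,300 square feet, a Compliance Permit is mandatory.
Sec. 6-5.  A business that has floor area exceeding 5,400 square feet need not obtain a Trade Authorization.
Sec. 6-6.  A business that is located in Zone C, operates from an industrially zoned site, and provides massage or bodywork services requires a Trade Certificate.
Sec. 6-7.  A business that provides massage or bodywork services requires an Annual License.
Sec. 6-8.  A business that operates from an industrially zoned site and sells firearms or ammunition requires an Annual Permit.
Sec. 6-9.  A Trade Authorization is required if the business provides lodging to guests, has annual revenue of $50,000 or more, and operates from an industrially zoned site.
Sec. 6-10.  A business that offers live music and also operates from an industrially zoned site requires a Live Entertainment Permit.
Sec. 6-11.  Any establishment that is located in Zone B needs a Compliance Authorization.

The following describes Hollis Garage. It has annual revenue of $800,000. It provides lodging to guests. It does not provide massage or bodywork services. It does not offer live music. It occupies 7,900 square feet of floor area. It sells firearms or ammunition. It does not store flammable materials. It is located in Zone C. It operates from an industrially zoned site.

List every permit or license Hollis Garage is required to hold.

Annual Permit, Lodging Permit

Sec. 6-1. is located in Zone C (not: is located in the designated historic district) → Municipal Registration not required.
Sec. 6-2. provides lodging to guests; sells firearms or ammunition → Lodging Permit required.
Sec. 6-3. provides lodging to guests; is located in Zone C (not: is located in Zone A); sells firearms or ammunition → Commercial Authorization not required.
Sec. 6-4. does not offer live music; floor area 7,900 square feet < 18,300 square feet → Compliance Permit not required.
Sec. 6-5. floor area 7,900 square feet > 5,400 square feet → exempt from Trade Authorization.
Sec. 6-6. is located in Zone C; operates from an industrially zoned site; does not provide massage or bodywork services → Trade Certificate not required.
Sec. 6-7. does not provide massage or bodywork services → Annual License not required.
Sec. 6-8. operates from an industrially zoned site; sells firearms or ammunition → Annual Permit required.
Sec. 6-9. provides lodging to guests; revenue $800,000 ≥ $50,000; operates from an industrially zoned site → Trade Authorization required.
Sec. 6-10. does not offer live music; operates from an industrially zoned site → Live Entertainment Permit not required.
Sec. 6-11. is located in Zone C (not: is located in Zone B) → Compliance Authorization not required.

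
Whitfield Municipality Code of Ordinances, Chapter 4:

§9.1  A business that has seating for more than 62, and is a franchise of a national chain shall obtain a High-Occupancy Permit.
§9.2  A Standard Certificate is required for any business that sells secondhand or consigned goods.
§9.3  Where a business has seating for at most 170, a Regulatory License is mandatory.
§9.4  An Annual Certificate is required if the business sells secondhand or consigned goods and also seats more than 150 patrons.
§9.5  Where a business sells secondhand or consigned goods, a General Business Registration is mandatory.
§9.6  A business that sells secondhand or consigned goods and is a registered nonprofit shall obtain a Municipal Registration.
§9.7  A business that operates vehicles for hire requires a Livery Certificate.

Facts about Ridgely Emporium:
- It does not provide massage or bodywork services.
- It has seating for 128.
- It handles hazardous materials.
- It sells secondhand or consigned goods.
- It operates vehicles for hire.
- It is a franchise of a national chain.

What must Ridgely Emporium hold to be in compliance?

§9.1 seating 128 > 62; is a franchise of a national chain → High-Occupancy Permit required.
§9.2 sells secondhand or consigned goods → Standard Certificate required.
§9.3 seating 128 ≤ 170 → Regulatory License required.
§9.4 sells secondhand or consigned goods; seating 128 ≤ 150 → Annual Certificate not required.
§9.5 sells secondhand or consigned goods → General Business Registration required.
§9.6 sells secondhand or consigned goods; is a franchise of a national chain (not: is a registered nonprofit) → Municipal Registration not required.
§9.7 operates vehicles for hire → Livery Certificate required.

General Business Registration, High-Occupancy Permit, Livery Certificate, Regulatory License, Standard Certificate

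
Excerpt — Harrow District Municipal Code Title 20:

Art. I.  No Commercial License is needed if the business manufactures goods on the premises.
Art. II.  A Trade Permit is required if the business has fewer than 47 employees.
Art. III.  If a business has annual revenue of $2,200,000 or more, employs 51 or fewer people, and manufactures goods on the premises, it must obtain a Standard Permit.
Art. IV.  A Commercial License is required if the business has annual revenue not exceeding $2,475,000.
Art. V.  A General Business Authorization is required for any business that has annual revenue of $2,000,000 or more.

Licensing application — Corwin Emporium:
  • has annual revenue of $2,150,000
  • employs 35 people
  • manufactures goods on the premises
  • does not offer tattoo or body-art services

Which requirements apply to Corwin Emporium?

General Business Authorization, Trade Permit

Art. I. manufactures goods on the premises → exempt from Commercial License.
Art. II. employees 35 < 47 → Trade Permit required.
Art. III. revenue $2,150,000 < $2,200,000; employees 35 ≤ 51; manufactures goods on the premises → Standard Permit not required.
Art. IV. revenue $2,150,000 ≤ $2,475,000 → Commercial License required.
Art. V. revenue $2,150,000 ≥ $2,000,000 → General Business Authorization required.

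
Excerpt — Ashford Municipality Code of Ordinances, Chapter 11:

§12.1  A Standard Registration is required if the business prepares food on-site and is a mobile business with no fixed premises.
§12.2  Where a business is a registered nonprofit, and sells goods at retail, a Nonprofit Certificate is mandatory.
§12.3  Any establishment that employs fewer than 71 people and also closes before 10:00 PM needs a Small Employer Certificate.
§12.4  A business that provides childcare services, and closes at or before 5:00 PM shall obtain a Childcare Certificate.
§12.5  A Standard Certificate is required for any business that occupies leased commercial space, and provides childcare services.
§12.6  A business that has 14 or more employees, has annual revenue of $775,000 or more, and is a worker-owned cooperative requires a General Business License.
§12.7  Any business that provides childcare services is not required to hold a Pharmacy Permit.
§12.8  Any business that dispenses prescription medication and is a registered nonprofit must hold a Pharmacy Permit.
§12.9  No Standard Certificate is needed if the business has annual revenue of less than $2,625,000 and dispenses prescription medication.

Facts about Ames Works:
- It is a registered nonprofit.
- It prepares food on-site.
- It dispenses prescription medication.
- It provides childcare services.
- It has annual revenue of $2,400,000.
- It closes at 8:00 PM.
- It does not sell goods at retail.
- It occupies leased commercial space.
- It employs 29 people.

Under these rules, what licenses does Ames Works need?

§12.1 prepares food on-site; occupies leased commercial space (not: is a mobile business with no fixed premises) → Standard Registration not required.
§12.2 is a registered nonprofit; does not sell goods at retail → Nonprofit Certificate not required.
§12.3 employees 29 < 71; closes 8:00 PM, at/before 10:00 PM → Small Employer Certificate required.
§12.4 provides childcare services; closes 8:00 PM, after 5:00 PM → Childcare Certificate not required.
§12.5 occupies leased commercial space; provides childcare services → Standard Certificate required.
§12.6 employees 29 ≥ 14; revenue $2,400,000 ≥ $775,000; is a registered nonprofit (not: is a worker-owned cooperative) → General Business License not required.
§12.7 provides childcare services → exempt from Pharmacy Permit.
§12.8 dispenses prescription medication; is a registered nonprofit → Pharmacy Permit required.
§12.9 revenue $2,400,000 < $2,625,000; dispenses prescription medication → exempt from Standard Certificate.

Small Employer Certificate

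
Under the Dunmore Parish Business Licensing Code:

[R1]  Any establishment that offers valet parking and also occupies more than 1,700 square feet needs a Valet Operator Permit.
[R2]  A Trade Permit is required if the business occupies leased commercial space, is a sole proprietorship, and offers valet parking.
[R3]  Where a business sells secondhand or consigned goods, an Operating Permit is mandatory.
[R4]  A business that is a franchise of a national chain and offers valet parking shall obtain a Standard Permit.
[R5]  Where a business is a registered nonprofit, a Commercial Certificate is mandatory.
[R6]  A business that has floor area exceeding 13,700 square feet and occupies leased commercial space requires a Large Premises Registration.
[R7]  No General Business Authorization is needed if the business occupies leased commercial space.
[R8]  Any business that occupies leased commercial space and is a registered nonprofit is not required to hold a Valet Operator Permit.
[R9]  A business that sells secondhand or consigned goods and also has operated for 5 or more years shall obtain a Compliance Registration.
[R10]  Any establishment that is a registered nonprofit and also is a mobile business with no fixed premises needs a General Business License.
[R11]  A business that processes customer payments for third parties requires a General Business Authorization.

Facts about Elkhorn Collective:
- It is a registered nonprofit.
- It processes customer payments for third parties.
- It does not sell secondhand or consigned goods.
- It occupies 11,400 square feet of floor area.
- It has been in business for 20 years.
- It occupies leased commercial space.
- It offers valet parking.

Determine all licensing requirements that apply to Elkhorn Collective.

[R1] offers valet parking; floor area 11,400 square feet > 1,700 square feet → Valet Operator Permit required.
[R2] occupies leased commercial space; is a registered nonprofit (not: is a sole proprietorship); offers valet parking → Trade Permit not required.
[R3] does not sell secondhand or consigned goods → Operating Permit not required.
[R4] is a registered nonprofit (not: is a franchise of a national chain); offers valet parking → Standard Permit not required.
[R5] is a registered nonprofit → Commercial Certificate required.
[R6] floor area 11,400 square feet ≤ 13,700 square feet; occupies leased commercial space → Large Premises Registration not required.
[R7] occupies leased commercial space → exempt from General Business Authorization.
[R8] occupies leased commercial space; is a registered nonprofit → exempt from Valet Operator Permit.
[R9] does not sell secondhand or consigned goods; years in business 20 ≥ 5 → Compliance Registration not required.
[R10] is a registered nonprofit; occupies leased commercial space (not: is a mobile business with no fixed premises) → General Business License not required.
[R11] processes customer payments for third parties → General Business Authorization required.

Commercial Certificate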